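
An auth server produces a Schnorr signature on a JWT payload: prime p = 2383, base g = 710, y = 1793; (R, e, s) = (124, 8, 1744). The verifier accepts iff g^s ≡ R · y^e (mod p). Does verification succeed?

fails

g^s mod p:
Squares mod 2383: 710^1≡710, 710^2≡1287, 710^4≡184, 710^8≡494, 710^16≡970, 710^32≡1998, 710^64≡479, 710^128≡673, 710^256≡159, 710^512≡1451, 710^1024≡1212
1744 = 1024 + 512 + 128 + 64 + 16, so 710^1744 ≡ 1212·1451·673·479·970 ≡ 914 (mod 2383)
R · y^e mod p:
Squares mod 2383: 1793^1≡1793, 1793^2≡182, 1793^4≡2145, 1793^8≡1835
1793^8 ≡ 1835 (mod 2383)
124·1835 = 227540 ≡ 1155 (mod 2383)
914 ≠ 1155; the check fails.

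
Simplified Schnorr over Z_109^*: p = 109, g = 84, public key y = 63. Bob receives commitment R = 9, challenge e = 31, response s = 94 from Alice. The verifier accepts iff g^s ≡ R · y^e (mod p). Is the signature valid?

g^s mod p:
Squares mod 109: 84^1≡84, 84^2≡80, 84^4≡78, 84^8≡89, 84^16≡73, 84^32≡97, 84^64≡35
94 = 64 + 16 + 8 + 4 + 2, so 84^94 ≡ 35·73·89·78·80 ≡ 22 (mod 109)
R · y^e mod p:
Squares mod 109: 63^1≡63, 63^2≡45, 63^4≡63, 63^8≡45, 63^16≡63
31 = 16 + 8 + 4 + 2 + 1, so 63^31 ≡ 63·45·63·45·63 ≡ 63 (mod 109)
9·63 = 567 ≡ 22 (mod 109)
22 ≡ 22 (mod 109); signature holds.

valid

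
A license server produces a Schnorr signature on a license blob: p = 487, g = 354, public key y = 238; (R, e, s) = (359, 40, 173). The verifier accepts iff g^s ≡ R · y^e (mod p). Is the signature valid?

invalid

g^s mod p:
354^173 mod 487 = 242
R · y^e mod p:
238^40 mod 487 = 29
359·29 = 10411 ≡ 184 (mod 487)
242 ≠ 184; the check fails.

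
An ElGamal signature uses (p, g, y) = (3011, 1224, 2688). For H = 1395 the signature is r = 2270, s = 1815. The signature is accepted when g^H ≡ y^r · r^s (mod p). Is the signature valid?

Left side g^H mod p:
1224^2 = 1498176 ≡ 1709
1224^4 ≡ 1709^2 = 2920681 ≡ 11
1224^8 ≡ 11^2 = 121
1224^16 ≡ 121^2 = 14641 ≡ 2597
1224^32 ≡ 2597^2 = 6744409 ≡ 2780
1224^64 ≡ 2780^2 = 7728400 ≡ 2174
1224^128 ≡ 2174^2 = 4726276 ≡ 2017
1224^256 ≡ 2017^2 = 4068289 ≡ 428
1224^512 ≡ 428^2 = 183184 ≡ 2524
1224^1024 ≡ 2524^2 = 6370576 ≡ 2311
1395 = 1024 + 256 + 64 + 32 + 16 + 2 + 1, so 1224^1395 ≡ 2311·428·2174·2780·2597·1709·1224 ≡ 1136 (mod 3011)
Right side y^r · r^s mod p:
2688^2 = 7225344 ≡ 1955
2688^4 ≡ 1955^2 = 3822025 ≡ 1066
2688^8 ≡ 1066^2 = 1136356 ≡ 1209
2688^16 ≡ 1209^2 = 1461681 ≡ 1346
2688^32 ≡ 1346^2 = 1811716 ≡ 2105
2688^64 ≡ 2105^2 = 4431025 ≡ 1844
2688^128 ≡ 1844^2 = 3400336 ≡ 917
2688^256 ≡ 917^2 = 840889 ≡ 820
2688^512 ≡ 820^2 = 672400 ≡ 947
2688^1024 ≡ 947^2 = 896809 ≡ 2542
2688^2048 ≡ 2542^2 = 6461764 ≡ 158
2270 = 2048 + 128 + 64 + 16 + 8 + 4 + 2, so 2688^2270 ≡ 158·917·1844·1346·1209·1066·1955 ≡ 723 (mod 3011)
2270^2 = 5152900 ≡ 1079
2270^4 ≡ 1079^2 = 1164241 ≡ 1995
2270^8 ≡ 1995^2 = 3980025 ≡ 2494
2270^16 ≡ 2494^2 = 6220036 ≡ 2321
2270^32 ≡ 2321^2 = 5387041 ≡ 362
2270^64 ≡ 362^2 = 131044 ≡ 1571
2270^128 ≡ 1571^2 = 2468041 ≡ 2032
2270^256 ≡ 2032^2 = 4129024 ≡ 943
2270^512 ≡ 943^2 = 889249 ≡ 1004
2270^1024 ≡ 1004^2 = 1008016 ≡ 2342
1815 = 1024 + 512 + 256 + 16 + 4 + 2 + 1, so 2270^1815 ≡ 2342·1004·943·2321·1995·1079·2270 ≡ 2821 (mod 3011)
723·2821 = 2039583 ≡ 1136 (mod 3011)
1136 ≡ 1136 (mod 3011), so the signature is genuine.

valid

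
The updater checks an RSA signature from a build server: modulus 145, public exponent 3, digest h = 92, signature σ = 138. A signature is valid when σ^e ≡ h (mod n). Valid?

yes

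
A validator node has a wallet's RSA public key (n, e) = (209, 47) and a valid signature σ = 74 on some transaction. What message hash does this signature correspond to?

Squares mod 209: σ^1≡74, σ^2≡42, σ^4≡92, σ^8≡104, σ^16≡157, σ^32≡196
47 = 32 + 8 + 4 + 2 + 1, so σ^47 ≡ 196·104·92·42·74 ≡ 156 (mod 209)

156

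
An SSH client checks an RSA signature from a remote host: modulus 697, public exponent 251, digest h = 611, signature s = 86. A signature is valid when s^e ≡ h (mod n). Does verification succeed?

fails

s^2 ≡ 86^2 = 7396 ≡ 426
s^4 ≡ 426^2 = 181476 ≡ 256
s^8 ≡ 256^2 = 65536 ≡ 18
s^16 ≡ 18^2 = 324
s^32 ≡ 324^2 = 104976 ≡ 426
s^64 ≡ 426^2 = 181476 ≡ 256
s^128 ≡ 256^2 = 65536 ≡ 18
251 = 128 + 64 + 32 + 16 + 8 + 2 + 1, so s^251 ≡ 18·256·426·324·18·426·86 ≡ 86 (mod 697)
The recovered value 86 does not match the digest 611.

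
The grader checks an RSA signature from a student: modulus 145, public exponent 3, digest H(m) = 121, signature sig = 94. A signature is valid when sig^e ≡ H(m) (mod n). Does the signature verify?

does not verify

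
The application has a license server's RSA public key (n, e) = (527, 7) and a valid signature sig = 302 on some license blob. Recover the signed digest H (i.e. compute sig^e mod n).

sig^2 ≡ 302^2 = 91204 ≡ 33
sig^4 ≡ 33^2 = 1089 ≡ 35
7 = 4 + 2 + 1, so sig^7 ≡ 35·33·302 ≡ 463 (mod 527)

463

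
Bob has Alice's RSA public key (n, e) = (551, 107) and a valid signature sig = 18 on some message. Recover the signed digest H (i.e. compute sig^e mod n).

379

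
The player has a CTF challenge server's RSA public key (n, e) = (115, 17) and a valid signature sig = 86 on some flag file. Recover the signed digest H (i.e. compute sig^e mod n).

11

Squares mod 115: sig^1≡86, sig^2≡36, sig^4≡31, sig^8≡41, sig^16≡71
17 = 16 + 1, so sig^17 ≡ 71·86 ≡ 11 (mod 115)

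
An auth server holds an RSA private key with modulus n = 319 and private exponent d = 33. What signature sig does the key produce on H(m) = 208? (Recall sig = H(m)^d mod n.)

109

(H(m))^2 ≡ 208^2 = 43264 ≡ 199
(H(m))^4 ≡ 199^2 = 39601 ≡ 45
(H(m))^8 ≡ 45^2 = 2025 ≡ 111
(H(m))^16 ≡ 111^2 = 12321 ≡ 199
(H(m))^32 ≡ 199^2 = 39601 ≡ 45
33 = 32 + 1, so (H(m))^33 ≡ 45·208 ≡ 109 (mod 319)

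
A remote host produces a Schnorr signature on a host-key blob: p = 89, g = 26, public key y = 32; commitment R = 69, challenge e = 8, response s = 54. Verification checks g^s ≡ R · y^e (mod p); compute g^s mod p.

26^2 = 676 ≡ 53
26^4 ≡ 53^2 = 2809 ≡ 50
26^8 ≡ 50^2 = 2500 ≡ 8
26^16 ≡ 8^2 = 64
26^32 ≡ 64^2 = 4096 ≡ 2
54 = 32 + 16 + 4 + 2, so 26^54 ≡ 2·64·50·53 ≡ 21 (mod 89)

21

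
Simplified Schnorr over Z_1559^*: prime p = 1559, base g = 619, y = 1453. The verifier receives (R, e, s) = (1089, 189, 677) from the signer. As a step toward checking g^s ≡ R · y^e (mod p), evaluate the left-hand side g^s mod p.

Squares mod 1559: 619^1≡619, 619^2≡1206, 619^4≡1448, 619^8≡1408, 619^16≡975, 619^32≡1194, 619^64≡710, 619^128≡543, 619^256≡198, 619^512≡229
677 = 512 + 128 + 32 + 4 + 1, so 619^677 ≡ 229·543·1194·1448·619 ≡ 1386 (mod 1559)

1386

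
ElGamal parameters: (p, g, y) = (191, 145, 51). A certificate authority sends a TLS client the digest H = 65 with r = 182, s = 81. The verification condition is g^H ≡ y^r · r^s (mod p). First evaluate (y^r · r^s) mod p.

51^2 = 2601 ≡ 118
51^4 ≡ 118^2 = 13924 ≡ 172
51^8 ≡ 172^2 = 29584 ≡ 170
51^16 ≡ 170^2 = 28900 ≡ 59
51^32 ≡ 59^2 = 3481 ≡ 43
51^64 ≡ 43^2 = 1849 ≡ 130
51^128 ≡ 130^2 = 16900 ≡ 92
182 = 128 + 32 + 16 + 4 + 2, so 51^182 ≡ 92·43·59·172·118 ≡ 100 (mod 191)
182^2 = 33124 ≡ 81
182^4 ≡ 81^2 = 6561 ≡ 67
182^8 ≡ 67^2 = 4489 ≡ 96
182^16 ≡ 96^2 = 9216 ≡ 48
182^32 ≡ 48^2 = 2304 ≡ 12
182^64 ≡ 12^2 = 144
81 = 64 + 16 + 1, so 182^81 ≡ 144·48·182 ≡ 58 (mod 191)
y^r · r^s ≡ 100·58 = 5800 ≡ 70 (mod 191)

70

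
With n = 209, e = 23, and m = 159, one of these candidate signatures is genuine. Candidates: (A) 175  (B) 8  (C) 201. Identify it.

C

Candidate A: Squares mod 209: 175^1≡175, 175^2≡111, 175^4≡199, 175^8≡100, 175^16≡177; 23 = 16 + 4 + 2 + 1, so 175^23 ≡ 177·199·111·175 ≡ 131 (mod 209)
Candidate B: Squares mod 209: 8^1≡8, 8^2≡64, 8^4≡125, 8^8≡159, 8^16≡201; 23 = 16 + 4 + 2 + 1, so 8^23 ≡ 201·125·64·8 ≡ 50 (mod 209)
Candidate C: Squares mod 209: 201^1≡201, 201^2≡64, 201^4≡125, 201^8≡159, 201^16≡201; 23 = 16 + 4 + 2 + 1, so 201^23 ≡ 201·125·64·201 ≡ 159 (mod 209)
  → matches m = 159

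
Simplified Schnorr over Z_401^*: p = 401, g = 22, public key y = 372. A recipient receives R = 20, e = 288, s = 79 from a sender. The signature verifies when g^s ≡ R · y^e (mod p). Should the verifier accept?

g^s mod p:
22^2 = 484 ≡ 83
22^4 ≡ 83^2 = 6889 ≡ 72
22^8 ≡ 72^2 = 5184 ≡ 372
22^16 ≡ 372^2 = 138384 ≡ 39
22^32 ≡ 39^2 = 1521 ≡ 318
22^64 ≡ 318^2 = 101124 ≡ 72
79 = 64 + 8 + 4 + 2 + 1, so 22^79 ≡ 72·372·72·83·22 ≡ 237 (mod 401)
R · y^e mod p:
372^2 = 138384 ≡ 39
372^4 ≡ 39^2 = 1521 ≡ 318
372^8 ≡ 318^2 = 101124 ≡ 72
372^16 ≡ 72^2 = 5184 ≡ 372
372^32 ≡ 372^2 = 138384 ≡ 39
372^64 ≡ 39^2 = 1521 ≡ 318
372^128 ≡ 318^2 = 101124 ≡ 72
372^256 ≡ 72^2 = 5184 ≡ 372
288 = 256 + 32, so 372^288 ≡ 372·39 ≡ 72 (mod 401)
20·72 = 1440 ≡ 237 (mod 401)
237 ≡ 237 (mod 401); signature holds.

accept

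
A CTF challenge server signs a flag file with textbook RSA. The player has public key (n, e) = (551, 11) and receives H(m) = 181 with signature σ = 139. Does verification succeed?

Squares mod 551: σ^1≡139, σ^2≡36, σ^4≡194, σ^8≡168
11 = 8 + 2 + 1, so σ^11 ≡ 168·36·139 ≡ 397 (mod 551)
σ^11 mod 551 = 397, but H(m) = 181.

fails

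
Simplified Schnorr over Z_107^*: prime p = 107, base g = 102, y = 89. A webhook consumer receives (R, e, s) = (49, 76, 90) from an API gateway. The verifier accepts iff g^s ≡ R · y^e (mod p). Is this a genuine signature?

genuine

g^s mod p:
102^2 = 10404 ≡ 25
102^4 ≡ 25^2 = 625 ≡ 90
102^8 ≡ 90^2 = 8100 ≡ 75
102^16 ≡ 75^2 = 5625 ≡ 61
102^32 ≡ 61^2 = 3721 ≡ 83
102^64 ≡ 83^2 = 6889 ≡ 41
90 = 64 + 16 + 8 + 2, so 102^90 ≡ 41·61·75·25 ≡ 100 (mod 107)
R · y^e mod p:
89^2 = 7921 ≡ 3
89^4 ≡ 3^2 = 9
89^8 ≡ 9^2 = 81
89^16 ≡ 81^2 = 6561 ≡ 34
89^32 ≡ 34^2 = 1156 ≡ 86
89^64 ≡ 86^2 = 7396 ≡ 13
76 = 64 + 8 + 4, so 89^76 ≡ 13·81·9 ≡ 61 (mod 107)
49·61 = 2989 ≡ 100 (mod 107)
100 ≡ 100 (mod 107); signature holds.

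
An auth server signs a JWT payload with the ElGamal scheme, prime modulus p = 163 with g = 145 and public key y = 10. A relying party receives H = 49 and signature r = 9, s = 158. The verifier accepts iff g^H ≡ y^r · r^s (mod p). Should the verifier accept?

accept

Left side g^H mod p:
Squares mod 163: 145^1≡145, 145^2≡161, 145^4≡4, 145^8≡16, 145^16≡93, 145^32≡10
49 = 32 + 16 + 1, so 145^49 ≡ 10·93·145 ≡ 49 (mod 163)
Right side y^r · r^s mod p:
Squares mod 163: 10^1≡10, 10^2≡100, 10^4≡57, 10^8≡152
9 = 8 + 1, so 10^9 ≡ 152·10 ≡ 53 (mod 163)
Squares mod 163: 9^1≡9, 9^2≡81, 9^4≡41, 9^8≡51, 9^16≡156, 9^32≡49, 9^64≡119, 9^128≡143
158 = 128 + 16 + 8 + 4 + 2, so 9^158 ≡ 143·156·51·41·81 ≡ 4 (mod 163)
53·4 = 212 ≡ 49 (mod 163)
49 ≡ 49 (mod 163), so the signature is genuine.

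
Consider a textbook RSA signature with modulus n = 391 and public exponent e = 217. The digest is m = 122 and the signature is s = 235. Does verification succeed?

s^217 mod 391 = 122
Since 122 equals the digest 122, verification succeeds.

passes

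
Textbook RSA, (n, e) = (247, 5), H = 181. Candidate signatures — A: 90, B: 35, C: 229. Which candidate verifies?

A

Candidate A: Squares mod 247: 90^1≡90, 90^2≡196, 90^4≡131; 5 = 4 + 1, so 90^5 ≡ 131·90 ≡ 181 (mod 247)
  → matches H = 181
Candidate B: Squares mod 247: 35^1≡35, 35^2≡237, 35^4≡100; 5 = 4 + 1, so 35^5 ≡ 100·35 ≡ 42 (mod 247)
Candidate C: Squares mod 247: 229^1≡229, 229^2≡77, 229^4≡1; 5 = 4 + 1, so 229^5 ≡ 1·229 ≡ 229 (mod 247)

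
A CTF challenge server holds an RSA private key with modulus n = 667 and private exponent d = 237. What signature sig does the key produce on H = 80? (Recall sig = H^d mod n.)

497

Squares mod 667: H^1≡80, H^2≡397, H^4≡197, H^8≡123, H^16≡455, H^32≡255, H^64≡326, H^128≡223
237 = 128 + 64 + 32 + 8 + 4 + 1, so H^237 ≡ 223·326·255·123·197·80 ≡ 497 (mod 667)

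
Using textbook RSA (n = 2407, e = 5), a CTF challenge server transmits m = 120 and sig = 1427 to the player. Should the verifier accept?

accept

Squares mod 2407: sig^1≡1427, sig^2≡7, sig^4≡49
5 = 4 + 1, so sig^5 ≡ 49·1427 ≡ 120 (mod 2407)
Since 120 equals the digest 120, verification succeeds.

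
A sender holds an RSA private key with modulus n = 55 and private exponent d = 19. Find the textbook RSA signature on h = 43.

h^2 ≡ 43^2 = 1849 ≡ 34
h^4 ≡ 34^2 = 1156 ≡ 1
h^8 ≡ 1^2 = 1
h^16 ≡ 1^2 = 1
19 = 16 + 2 + 1, so h^19 ≡ 1·34·43 ≡ 32 (mod 55)

32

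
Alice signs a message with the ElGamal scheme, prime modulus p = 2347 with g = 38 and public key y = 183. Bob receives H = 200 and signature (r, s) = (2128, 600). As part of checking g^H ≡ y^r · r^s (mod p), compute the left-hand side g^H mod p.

Squares mod 2347: 38^1≡38, 38^2≡1444, 38^4≡1000, 38^8≡178, 38^16≡1173, 38^32≡587, 38^64≡1907, 38^128≡1146
200 = 128 + 64 + 8, so 38^200 ≡ 1146·1907·178 ≡ 1601 (mod 2347)

1601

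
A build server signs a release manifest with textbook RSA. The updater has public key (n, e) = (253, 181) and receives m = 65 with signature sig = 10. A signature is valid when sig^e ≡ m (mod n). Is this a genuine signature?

Squares mod 253: sig^1≡10, sig^2≡100, sig^4≡133, sig^8≡232, sig^16≡188, sig^32≡177, sig^64≡210, sig^128≡78
181 = 128 + 32 + 16 + 4 + 1, so sig^181 ≡ 78·177·188·133·10 ≡ 65 (mod 253)
sig^181 mod 253 = 65 matches m.

genuine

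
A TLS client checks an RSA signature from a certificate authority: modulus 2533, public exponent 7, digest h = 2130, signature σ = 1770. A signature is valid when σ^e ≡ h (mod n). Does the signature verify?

σ^2 ≡ 1770^2 = 3132900 ≡ 2112
σ^4 ≡ 2112^2 = 4460544 ≡ 2464
7 = 4 + 2 + 1, so σ^7 ≡ 2464·2112·1770 ≡ 1896 (mod 2533)
σ^7 mod 2533 = 1896, but h = 2130.

does not verify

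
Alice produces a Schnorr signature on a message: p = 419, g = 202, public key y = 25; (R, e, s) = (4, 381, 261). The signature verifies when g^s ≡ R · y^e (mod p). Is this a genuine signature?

forged

g^s mod p:
Squares mod 419: 202^1≡202, 202^2≡161, 202^4≡362, 202^8≡316, 202^16≡134, 202^32≡358, 202^64≡369, 202^128≡405, 202^256≡196
261 = 256 + 4 + 1, so 202^261 ≡ 196·362·202 ≡ 409 (mod 419)
R · y^e mod p:
Squares mod 419: 25^1≡25, 25^2≡206, 25^4≡117, 25^8≡281, 25^16≡189, 25^32≡106, 25^64≡342, 25^128≡63, 25^256≡198
381 = 256 + 64 + 32 + 16 + 8 + 4 + 1, so 25^381 ≡ 198·342·106·189·281·117·25 ≡ 377 (mod 419)
4·377 = 1508 ≡ 251 (mod 419)
409 ≠ 251; the check fails.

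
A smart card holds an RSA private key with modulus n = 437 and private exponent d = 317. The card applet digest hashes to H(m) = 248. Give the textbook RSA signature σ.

58

(H(m))^317 mod 437 = 58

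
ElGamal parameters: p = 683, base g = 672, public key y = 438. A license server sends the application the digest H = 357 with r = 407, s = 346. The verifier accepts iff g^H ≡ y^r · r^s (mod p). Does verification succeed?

passes

Left side g^H mod p:
672^2 = 451584 ≡ 121
672^4 ≡ 121^2 = 14641 ≡ 298
672^8 ≡ 298^2 = 88804 ≡ 14
672^16 ≡ 14^2 = 196
672^32 ≡ 196^2 = 38416 ≡ 168
672^64 ≡ 168^2 = 28224 ≡ 221
672^128 ≡ 221^2 = 48841 ≡ 348
672^256 ≡ 348^2 = 121104 ≡ 213
357 = 256 + 64 + 32 + 4 + 1, so 672^357 ≡ 213·221·168·298·672 ≡ 196 (mod 683)
Right side y^r · r^s mod p:
438^2 = 191844 ≡ 604
438^4 ≡ 604^2 = 364816 ≡ 94
438^8 ≡ 94^2 = 8836 ≡ 640
438^16 ≡ 640^2 = 409600 ≡ 483
438^32 ≡ 483^2 = 233289 ≡ 386
438^64 ≡ 386^2 = 148996 ≡ 102
438^128 ≡ 102^2 = 10404 ≡ 159
438^256 ≡ 159^2 = 25281 ≡ 10
407 = 256 + 128 + 16 + 4 + 2 + 1, so 438^407 ≡ 10·159·483·94·604·438 ≡ 138 (mod 683)
407^2 = 165649 ≡ 363
407^4 ≡ 363^2 = 131769 ≡ 633
407^8 ≡ 633^2 = 400689 ≡ 451
407^16 ≡ 451^2 = 203401 ≡ 550
407^32 ≡ 550^2 = 302500 ≡ 614
407^64 ≡ 614^2 = 376996 ≡ 663
407^128 ≡ 663^2 = 439569 ≡ 400
407^256 ≡ 400^2 = 160000 ≡ 178
346 = 256 + 64 + 16 + 8 + 2, so 407^346 ≡ 178·663·550·451·363 ≡ 140 (mod 683)
138·140 = 19320 ≡ 196 (mod 683)
196 ≡ 196 (mod 683), so the signature is genuine.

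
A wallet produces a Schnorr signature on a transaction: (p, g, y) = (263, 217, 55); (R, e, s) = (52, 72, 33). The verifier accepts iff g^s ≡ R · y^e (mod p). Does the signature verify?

does not verify

g^s mod p:
Squares mod 263: 217^1≡217, 217^2≡12, 217^4≡144, 217^8≡222, 217^16≡103, 217^32≡89
33 = 32 + 1, so 217^33 ≡ 89·217 ≡ 114 (mod 263)
R · y^e mod p:
Squares mod 263: 55^1≡55, 55^2≡132, 55^4≡66, 55^8≡148, 55^16≡75, 55^32≡102, 55^64≡147
72 = 64 + 8, so 55^72 ≡ 147·148 ≡ 190 (mod 263)
52·190 = 9880 ≡ 149 (mod 263)
114 ≠ 149; the check fails.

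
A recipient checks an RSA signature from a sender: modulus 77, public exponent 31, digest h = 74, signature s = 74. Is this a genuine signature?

s^2 ≡ 74^2 = 5476 ≡ 9
s^4 ≡ 9^2 = 81 ≡ 4
s^8 ≡ 4^2 = 16
s^16 ≡ 16^2 = 256 ≡ 25
31 = 16 + 8 + 4 + 2 + 1, so s^31 ≡ 25·16·4·9·74 ≡ 74 (mod 77)
74 = h, so the signature checks out.

genuine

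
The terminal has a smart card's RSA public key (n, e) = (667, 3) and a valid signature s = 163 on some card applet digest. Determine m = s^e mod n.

s^2 ≡ 163^2 = 26569 ≡ 556
3 = 2 + 1, so s^3 ≡ 556·163 ≡ 583 (mod 667)

583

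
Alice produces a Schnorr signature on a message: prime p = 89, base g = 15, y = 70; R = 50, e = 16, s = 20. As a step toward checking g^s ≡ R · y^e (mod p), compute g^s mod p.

15^2 = 225 ≡ 47
15^4 ≡ 47^2 = 2209 ≡ 73
15^8 ≡ 73^2 = 5329 ≡ 78
15^16 ≡ 78^2 = 6084 ≡ 32
20 = 16 + 4, so 15^20 ≡ 32·73 ≡ 22 (mod 89)

22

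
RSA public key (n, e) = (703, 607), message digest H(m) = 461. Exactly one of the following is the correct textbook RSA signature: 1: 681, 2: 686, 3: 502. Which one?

Candidate 1: Squares mod 703: 681^1≡681, 681^2≡484, 681^4≡157, 681^8≡44, 681^16≡530, 681^32≡403, 681^64≡16, 681^128≡256, 681^256≡157, 681^512≡44; 607 = 512 + 64 + 16 + 8 + 4 + 2 + 1, so 681^607 ≡ 44·16·530·44·157·484·681 ≡ 461 (mod 703)
  → matches H(m) = 461
Candidate 2: Squares mod 703: 686^1≡686, 686^2≡289, 686^4≡567, 686^8≡218, 686^16≡423, 686^32≡367, 686^64≡416, 686^128≡118, 686^256≡567, 686^512≡218; 607 = 512 + 64 + 16 + 8 + 4 + 2 + 1, so 686^607 ≡ 218·416·423·218·567·289·686 ≡ 516 (mod 703)
Candidate 3: Squares mod 703: 502^1≡502, 502^2≡330, 502^4≡638, 502^8≡7, 502^16≡49, 502^32≡292, 502^64≡201, 502^128≡330, 502^256≡638, 502^512≡7; 607 = 512 + 64 + 16 + 8 + 4 + 2 + 1, so 502^607 ≡ 7·201·49·7·638·330·502 ≡ 65 (mod 703)

1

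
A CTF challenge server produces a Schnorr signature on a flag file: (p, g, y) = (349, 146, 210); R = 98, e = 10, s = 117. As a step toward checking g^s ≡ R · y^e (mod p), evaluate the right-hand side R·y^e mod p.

146

Squares mod 349: 210^1≡210, 210^2≡126, 210^4≡171, 210^8≡274
10 = 8 + 2, so 210^10 ≡ 274·126 ≡ 322 (mod 349)
R · y^e ≡ 98·322 = 31556 ≡ 146 (mod 349)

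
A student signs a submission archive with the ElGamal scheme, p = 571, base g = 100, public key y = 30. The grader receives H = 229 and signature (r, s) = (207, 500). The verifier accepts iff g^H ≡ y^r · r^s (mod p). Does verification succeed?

Left side g^H mod p:
100^2 = 10000 ≡ 293
100^4 ≡ 293^2 = 85849 ≡ 199
100^8 ≡ 199^2 = 39601 ≡ 202
100^16 ≡ 202^2 = 40804 ≡ 263
100^32 ≡ 263^2 = 69169 ≡ 78
100^64 ≡ 78^2 = 6084 ≡ 374
100^128 ≡ 374^2 = 139876 ≡ 552
229 = 128 + 64 + 32 + 4 + 1, so 100^229 ≡ 552·374·78·199·100 ≡ 141 (mod 571)
Right side y^r · r^s mod p:
30^2 = 900 ≡ 329
30^4 ≡ 329^2 = 108241 ≡ 322
30^8 ≡ 322^2 = 103684 ≡ 333
30^16 ≡ 333^2 = 110889 ≡ 115
30^32 ≡ 115^2 = 13225 ≡ 92
30^64 ≡ 92^2 = 8464 ≡ 470
30^128 ≡ 470^2 = 220900 ≡ 494
207 = 128 + 64 + 8 + 4 + 2 + 1, so 30^207 ≡ 494·470·333·322·329·30 ≡ 215 (mod 571)
207^2 = 42849 ≡ 24
207^4 ≡ 24^2 = 576 ≡ 5
207^8 ≡ 5^2 = 25
207^16 ≡ 25^2 = 625 ≡ 54
207^32 ≡ 54^2 = 2916 ≡ 61
207^64 ≡ 61^2 = 3721 ≡ 295
207^128 ≡ 295^2 = 87025 ≡ 233
207^256 ≡ 233^2 = 54289 ≡ 44
500 = 256 + 128 + 64 + 32 + 16 + 4, so 207^500 ≡ 44·233·295·61·54·5 ≡ 285 (mod 571)
215·285 = 61275 ≡ 178 (mod 571)
141 ≠ 178, so verification fails.

fails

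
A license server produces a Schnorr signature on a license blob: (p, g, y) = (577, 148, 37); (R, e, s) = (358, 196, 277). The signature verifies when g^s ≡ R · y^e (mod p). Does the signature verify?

verifies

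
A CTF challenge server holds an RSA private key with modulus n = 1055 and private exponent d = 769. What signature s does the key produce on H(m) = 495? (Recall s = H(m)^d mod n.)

(H(m))^2 ≡ 495^2 = 245025 ≡ 265
(H(m))^4 ≡ 265^2 = 70225 ≡ 595
(H(m))^8 ≡ 595^2 = 354025 ≡ 600
(H(m))^16 ≡ 600^2 = 360000 ≡ 245
(H(m))^32 ≡ 245^2 = 60025 ≡ 945
(H(m))^64 ≡ 945^2 = 893025 ≡ 495
(H(m))^128 ≡ 495^2 = 245025 ≡ 265
(H(m))^256 ≡ 265^2 = 70225 ≡ 595
(H(m))^512 ≡ 595^2 = 354025 ≡ 600
769 = 512 + 256 + 1, so (H(m))^769 ≡ 600·595·495 ≡ 390 (mod 1055)

390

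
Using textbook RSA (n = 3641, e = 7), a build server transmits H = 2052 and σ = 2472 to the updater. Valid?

no

Squares mod 3641: σ^1≡2472, σ^2≡1186, σ^4≡1170
7 = 4 + 2 + 1, so σ^7 ≡ 1170·1186·2472 ≡ 3258 (mod 3641)
The recovered value 3258 does not match the digest 2052.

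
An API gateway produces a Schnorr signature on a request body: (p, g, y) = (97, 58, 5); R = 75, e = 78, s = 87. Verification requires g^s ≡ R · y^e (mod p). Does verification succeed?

fails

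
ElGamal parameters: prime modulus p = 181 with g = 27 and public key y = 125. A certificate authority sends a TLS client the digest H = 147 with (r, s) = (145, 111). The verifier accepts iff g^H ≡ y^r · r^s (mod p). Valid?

no

Left side g^H mod p:
27^2 = 729 ≡ 5
27^4 ≡ 5^2 = 25
27^8 ≡ 25^2 = 625 ≡ 82
27^16 ≡ 82^2 = 6724 ≡ 27
27^32 ≡ 27^2 = 729 ≡ 5
27^64 ≡ 5^2 = 25
27^128 ≡ 25^2 = 625 ≡ 82
147 = 128 + 16 + 2 + 1, so 27^147 ≡ 82·27·5·27 ≡ 59 (mod 181)
Right side y^r · r^s mod p:
125^2 = 15625 ≡ 59
125^4 ≡ 59^2 = 3481 ≡ 42
125^8 ≡ 42^2 = 1764 ≡ 135
125^16 ≡ 135^2 = 18225 ≡ 125
125^32 ≡ 125^2 = 15625 ≡ 59
125^64 ≡ 59^2 = 3481 ≡ 42
125^128 ≡ 42^2 = 1764 ≡ 135
145 = 128 + 16 + 1, so 125^145 ≡ 135·125·125 ≡ 1 (mod 181)
145^2 = 21025 ≡ 29
145^4 ≡ 29^2 = 841 ≡ 117
145^8 ≡ 117^2 = 13689 ≡ 114
145^16 ≡ 114^2 = 12996 ≡ 145
145^32 ≡ 145^2 = 21025 ≡ 29
145^64 ≡ 29^2 = 841 ≡ 117
111 = 64 + 32 + 8 + 4 + 2 + 1, so 145^111 ≡ 117·29·114·117·29·145 ≡ 135 (mod 181)
1·135 = 135 ≡ 135 (mod 181)
59 ≠ 135, so verification fails.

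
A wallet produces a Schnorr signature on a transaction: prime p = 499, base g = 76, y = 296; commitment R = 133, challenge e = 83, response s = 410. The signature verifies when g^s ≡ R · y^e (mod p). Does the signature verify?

g^s mod p:
76^2 = 5776 ≡ 287
76^4 ≡ 287^2 = 82369 ≡ 34
76^8 ≡ 34^2 = 1156 ≡ 158
76^16 ≡ 158^2 = 24964 ≡ 14
76^32 ≡ 14^2 = 196
76^64 ≡ 196^2 = 38416 ≡ 492
76^128 ≡ 492^2 = 242064 ≡ 49
76^256 ≡ 49^2 = 2401 ≡ 405
410 = 256 + 128 + 16 + 8 + 2, so 76^410 ≡ 405·49·14·158·287 ≡ 133 (mod 499)
R · y^e mod p:
296^2 = 87616 ≡ 291
296^4 ≡ 291^2 = 84681 ≡ 350
296^8 ≡ 350^2 = 122500 ≡ 245
296^16 ≡ 245^2 = 60025 ≡ 145
296^32 ≡ 145^2 = 21025 ≡ 67
296^64 ≡ 67^2 = 4489 ≡ 497
83 = 64 + 16 + 2 + 1, so 296^83 ≡ 497·145·291·296 ≡ 1 (mod 499)
133·1 = 133 ≡ 133 (mod 499)
133 ≡ 133 (mod 499); signature holds.

verifies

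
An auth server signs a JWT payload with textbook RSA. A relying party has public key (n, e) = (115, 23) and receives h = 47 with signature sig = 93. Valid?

Squares mod 115: sig^1≡93, sig^2≡24, sig^4≡1, sig^8≡1, sig^16≡1
23 = 16 + 4 + 2 + 1, so sig^23 ≡ 1·1·24·93 ≡ 47 (mod 115)
47 = h, so the signature checks out.

yes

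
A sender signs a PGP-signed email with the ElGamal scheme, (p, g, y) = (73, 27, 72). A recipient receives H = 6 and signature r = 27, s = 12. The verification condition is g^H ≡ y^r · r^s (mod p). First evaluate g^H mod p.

72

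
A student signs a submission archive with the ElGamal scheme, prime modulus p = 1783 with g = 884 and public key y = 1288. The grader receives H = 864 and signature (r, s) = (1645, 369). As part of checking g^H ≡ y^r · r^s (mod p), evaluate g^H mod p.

884^2 = 781456 ≡ 502
884^4 ≡ 502^2 = 252004 ≡ 601
884^8 ≡ 601^2 = 361201 ≡ 1035
884^16 ≡ 1035^2 = 1071225 ≡ 1425
884^32 ≡ 1425^2 = 2030625 ≡ 1571
884^64 ≡ 1571^2 = 2468041 ≡ 369
884^128 ≡ 369^2 = 136161 ≡ 653
884^256 ≡ 653^2 = 426409 ≡ 272
884^512 ≡ 272^2 = 73984 ≡ 881
864 = 512 + 256 + 64 + 32, so 884^864 ≡ 881·272·369·1571 ≡ 353 (mod 1783)

353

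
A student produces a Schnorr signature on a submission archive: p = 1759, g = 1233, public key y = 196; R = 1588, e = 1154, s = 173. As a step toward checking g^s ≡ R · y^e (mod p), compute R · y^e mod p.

196^2 = 38416 ≡ 1477
196^4 ≡ 1477^2 = 2181529 ≡ 369
196^8 ≡ 369^2 = 136161 ≡ 718
196^16 ≡ 718^2 = 515524 ≡ 137
196^32 ≡ 137^2 = 18769 ≡ 1179
196^64 ≡ 1179^2 = 1390041 ≡ 431
196^128 ≡ 431^2 = 185761 ≡ 1066
196^256 ≡ 1066^2 = 1136356 ≡ 42
196^512 ≡ 42^2 = 1764 ≡ 5
196^1024 ≡ 5^2 = 25
1154 = 1024 + 128 + 2, so 196^1154 ≡ 25·1066·1477 ≡ 907 (mod 1759)
R · y^e ≡ 1588·907 = 1440316 ≡ 1454 (mod 1759)

1454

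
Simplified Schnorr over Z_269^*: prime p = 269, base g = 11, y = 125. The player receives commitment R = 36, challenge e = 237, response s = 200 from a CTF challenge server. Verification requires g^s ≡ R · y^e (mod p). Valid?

yes

g^s mod p:
11^2 = 121
11^4 ≡ 121^2 = 14641 ≡ 115
11^8 ≡ 115^2 = 13225 ≡ 44
11^16 ≡ 44^2 = 1936 ≡ 53
11^32 ≡ 53^2 = 2809 ≡ 119
11^64 ≡ 119^2 = 14161 ≡ 173
11^128 ≡ 173^2 = 29929 ≡ 70
200 = 128 + 64 + 8, so 11^200 ≡ 70·173·44 ≡ 220 (mod 269)
R · y^e mod p:
125^2 = 15625 ≡ 23
125^4 ≡ 23^2 = 529 ≡ 260
125^8 ≡ 260^2 = 67600 ≡ 81
125^16 ≡ 81^2 = 6561 ≡ 105
125^32 ≡ 105^2 = 11025 ≡ 265
125^64 ≡ 265^2 = 70225 ≡ 16
125^128 ≡ 16^2 = 256
237 = 128 + 64 + 32 + 8 + 4 + 1, so 125^237 ≡ 256·16·265·81·260·125 ≡ 36 (mod 269)
36·36 = 1296 ≡ 220 (mod 269)
220 ≡ 220 (mod 269); signature holds.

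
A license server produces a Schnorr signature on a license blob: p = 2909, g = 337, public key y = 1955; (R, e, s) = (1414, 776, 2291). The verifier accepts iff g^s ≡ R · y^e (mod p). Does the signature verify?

does not verify

g^s mod p:
Squares mod 2909: 337^1≡337, 337^2≡118, 337^4≡2288, 337^8≡1653, 337^16≡858, 337^32≡187, 337^64≡61, 337^128≡812, 337^256≡1910, 337^512≡214, 337^1024≡2161, 337^2048≡976
2291 = 2048 + 128 + 64 + 32 + 16 + 2 + 1, so 337^2291 ≡ 976·812·61·187·858·118·337 ≡ 183 (mod 2909)
R · y^e mod p:
Squares mod 2909: 1955^1≡1955, 1955^2≡2508, 1955^4≡806, 1955^8≡929, 1955^16≡1977, 1955^32≡1742, 1955^64≡477, 1955^128≡627, 1955^256≡414, 1955^512≡2674
776 = 512 + 256 + 8, so 1955^776 ≡ 2674·414·929 ≡ 220 (mod 2909)
1414·220 = 311080 ≡ 2726 (mod 2909)
183 ≠ 2726; the check fails.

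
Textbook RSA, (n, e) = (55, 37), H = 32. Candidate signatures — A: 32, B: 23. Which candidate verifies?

A

Candidate A: 32^2 = 1024 ≡ 34; 32^4 ≡ 34^2 = 1156 ≡ 1; 32^8 ≡ 1^2 = 1; 32^16 ≡ 1^2 = 1; 32^32 ≡ 1^2 = 1; 37 = 32 + 4 + 1, so 32^37 ≡ 1·1·32 ≡ 32 (mod 55)
  → matches H = 32
Candidate B: 23^2 = 529 ≡ 34; 23^4 ≡ 34^2 = 1156 ≡ 1; 23^8 ≡ 1^2 = 1; 23^16 ≡ 1^2 = 1; 23^32 ≡ 1^2 = 1; 37 = 32 + 4 + 1, so 23^37 ≡ 1·1·23 ≡ 23 (mod 55)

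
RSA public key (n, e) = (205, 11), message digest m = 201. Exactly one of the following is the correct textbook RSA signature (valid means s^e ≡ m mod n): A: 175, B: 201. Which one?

Candidate A: 175^2 = 30625 ≡ 80; 175^4 ≡ 80^2 = 6400 ≡ 45; 175^8 ≡ 45^2 = 2025 ≡ 180; 11 = 8 + 2 + 1, so 175^11 ≡ 180·80·175 ≡ 140 (mod 205)
Candidate B: 201^2 = 40401 ≡ 16; 201^4 ≡ 16^2 = 256 ≡ 51; 201^8 ≡ 51^2 = 2601 ≡ 141; 11 = 8 + 2 + 1, so 201^11 ≡ 141·16·201 ≡ 201 (mod 205)
  → matches m = 201

B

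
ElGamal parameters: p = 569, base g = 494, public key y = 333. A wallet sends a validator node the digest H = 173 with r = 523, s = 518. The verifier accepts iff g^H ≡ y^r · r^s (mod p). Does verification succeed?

Left side g^H mod p:
494^2 = 244036 ≡ 504
494^4 ≡ 504^2 = 254016 ≡ 242
494^8 ≡ 242^2 = 58564 ≡ 526
494^16 ≡ 526^2 = 276676 ≡ 142
494^32 ≡ 142^2 = 20164 ≡ 249
494^64 ≡ 249^2 = 62001 ≡ 549
494^128 ≡ 549^2 = 301401 ≡ 400
173 = 128 + 32 + 8 + 4 + 1, so 494^173 ≡ 400·249·526·242·494 ≡ 240 (mod 569)
Right side y^r · r^s mod p:
333^2 = 110889 ≡ 503
333^4 ≡ 503^2 = 253009 ≡ 373
333^8 ≡ 373^2 = 139129 ≡ 293
333^16 ≡ 293^2 = 85849 ≡ 499
333^32 ≡ 499^2 = 249001 ≡ 348
333^64 ≡ 348^2 = 121104 ≡ 476
333^128 ≡ 476^2 = 226576 ≡ 114
333^256 ≡ 114^2 = 12996 ≡ 478
333^512 ≡ 478^2 = 228484 ≡ 315
523 = 512 + 8 + 2 + 1, so 333^523 ≡ 315·293·503·333 ≡ 454 (mod 569)
523^2 = 273529 ≡ 409
523^4 ≡ 409^2 = 167281 ≡ 564
523^8 ≡ 564^2 = 318096 ≡ 25
523^16 ≡ 25^2 = 625 ≡ 56
523^32 ≡ 56^2 = 3136 ≡ 291
523^64 ≡ 291^2 = 84681 ≡ 469
523^128 ≡ 469^2 = 219961 ≡ 327
523^256 ≡ 327^2 = 106929 ≡ 526
523^512 ≡ 526^2 = 276676 ≡ 142
518 = 512 + 4 + 2, so 523^518 ≡ 142·564·409 ≡ 369 (mod 569)
454·369 = 167526 ≡ 240 (mod 569)
240 ≡ 240 (mod 569), so the signature is genuine.

passes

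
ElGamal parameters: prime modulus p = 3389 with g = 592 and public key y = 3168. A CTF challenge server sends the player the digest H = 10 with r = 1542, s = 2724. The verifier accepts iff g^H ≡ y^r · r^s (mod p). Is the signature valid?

Left side g^H mod p:
Squares mod 3389: 592^1≡592, 592^2≡1397, 592^4≡2934, 592^8≡296
10 = 8 + 2, so 592^10 ≡ 296·1397 ≡ 54 (mod 3389)
Right side y^r · r^s mod p:
Squares mod 3389: 3168^1≡3168, 3168^2≡1395, 3168^4≡739, 3168^8≡492, 3168^16≡1445, 3168^32≡401, 3168^64≡1518, 3168^128≡3193, 3168^256≡1137, 3168^512≡1560, 3168^1024≡298
1542 = 1024 + 512 + 4 + 2, so 3168^1542 ≡ 298·1560·739·1395 ≡ 1395 (mod 3389)
Squares mod 3389: 1542^1≡1542, 1542^2≡2075, 1542^4≡1595, 1542^8≡2275, 1542^16≡622, 1542^32≡538, 1542^64≡1379, 1542^128≡412, 1542^256≡294, 1542^512≡1711, 1542^1024≡2814, 1542^2048≡1892
2724 = 2048 + 512 + 128 + 32 + 4, so 1542^2724 ≡ 1892·1711·412·538·1595 ≡ 2427 (mod 3389)
1395·2427 = 3385665 ≡ 54 (mod 3389)
54 ≡ 54 (mod 3389), so the signature is genuine.

valid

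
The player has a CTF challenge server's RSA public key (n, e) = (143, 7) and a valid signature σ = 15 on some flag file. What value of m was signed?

115

σ^2 ≡ 15^2 = 225 ≡ 82
σ^4 ≡ 82^2 = 6724 ≡ 3
7 = 4 + 2 + 1, so σ^7 ≡ 3·82·15 ≡ 115 (mod 143)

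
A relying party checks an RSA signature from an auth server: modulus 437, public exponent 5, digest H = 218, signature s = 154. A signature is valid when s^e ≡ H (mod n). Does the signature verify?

s^2 ≡ 154^2 = 23716 ≡ 118
s^4 ≡ 118^2 = 13924 ≡ 377
5 = 4 + 1, so s^5 ≡ 377·154 ≡ 374 (mod 437)
s^5 mod 437 = 374, but H = 218.

does not verify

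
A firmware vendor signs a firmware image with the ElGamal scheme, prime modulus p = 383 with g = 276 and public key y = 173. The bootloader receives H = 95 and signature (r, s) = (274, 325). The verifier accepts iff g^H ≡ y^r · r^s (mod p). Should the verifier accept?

accept

Left side g^H mod p:
Squares mod 383: 276^1≡276, 276^2≡342, 276^4≡149, 276^8≡370, 276^16≡169, 276^32≡219, 276^64≡86
95 = 64 + 16 + 8 + 4 + 2 + 1, so 276^95 ≡ 86·169·370·149·342·276 ≡ 343 (mod 383)
Right side y^r · r^s mod p:
Squares mod 383: 173^1≡173, 173^2≡55, 173^4≡344, 173^8≡372, 173^16≡121, 173^32≡87, 173^64≡292, 173^128≡238, 173^256≡343
274 = 256 + 16 + 2, so 173^274 ≡ 343·121·55 ≡ 368 (mod 383)
Squares mod 383: 274^1≡274, 274^2≡8, 274^4≡64, 274^8≡266, 274^16≡284, 274^32≡226, 274^64≡137, 274^128≡2, 274^256≡4
325 = 256 + 64 + 4 + 1, so 274^325 ≡ 4·137·64·274 ≡ 258 (mod 383)
368·258 = 94944 ≡ 343 (mod 383)
343 ≡ 343 (mod 383), so the signature is genuine.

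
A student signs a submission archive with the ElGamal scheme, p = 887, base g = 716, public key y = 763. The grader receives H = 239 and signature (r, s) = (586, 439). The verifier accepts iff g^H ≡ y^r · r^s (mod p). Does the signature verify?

Left side g^H mod p:
716^2 = 512656 ≡ 857
716^4 ≡ 857^2 = 734449 ≡ 13
716^8 ≡ 13^2 = 169
716^16 ≡ 169^2 = 28561 ≡ 177
716^32 ≡ 177^2 = 31329 ≡ 284
716^64 ≡ 284^2 = 80656 ≡ 826
716^128 ≡ 826^2 = 682276 ≡ 173
239 = 128 + 64 + 32 + 8 + 4 + 2 + 1, so 716^239 ≡ 173·826·284·169·13·857·716 ≡ 824 (mod 887)
Right side y^r · r^s mod p:
763^2 = 582169 ≡ 297
763^4 ≡ 297^2 = 88209 ≡ 396
763^8 ≡ 396^2 = 156816 ≡ 704
763^16 ≡ 704^2 = 495616 ≡ 670
763^32 ≡ 670^2 = 448900 ≡ 78
763^64 ≡ 78^2 = 6084 ≡ 762
763^128 ≡ 762^2 = 580644 ≡ 546
763^256 ≡ 546^2 = 298116 ≡ 84
763^512 ≡ 84^2 = 7056 ≡ 847
586 = 512 + 64 + 8 + 2, so 763^586 ≡ 847·762·704·297 ≡ 512 (mod 887)
586^2 = 343396 ≡ 127
586^4 ≡ 127^2 = 16129 ≡ 163
586^8 ≡ 163^2 = 26569 ≡ 846
586^16 ≡ 846^2 = 715716 ≡ 794
586^32 ≡ 794^2 = 630436 ≡ 666
586^64 ≡ 666^2 = 443556 ≡ 56
586^128 ≡ 56^2 = 3136 ≡ 475
586^256 ≡ 475^2 = 225625 ≡ 327
439 = 256 + 128 + 32 + 16 + 4 + 2 + 1, so 586^439 ≡ 327·475·666·794·163·127·586 ≡ 653 (mod 887)
512·653 = 334336 ≡ 824 (mod 887)
824 ≡ 824 (mod 887), so the signature is genuine.

verifies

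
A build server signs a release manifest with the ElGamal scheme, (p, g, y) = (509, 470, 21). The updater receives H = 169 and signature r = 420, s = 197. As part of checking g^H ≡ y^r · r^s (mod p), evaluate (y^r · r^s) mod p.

199

21^420 mod 509 = 167
420^197 mod 509 = 498
y^r · r^s ≡ 167·498 = 83166 ≡ 199 (mod 509)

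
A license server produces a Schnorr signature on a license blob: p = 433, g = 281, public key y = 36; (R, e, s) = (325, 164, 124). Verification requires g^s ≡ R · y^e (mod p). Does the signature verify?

g^s mod p:
281^2 = 78961 ≡ 155
281^4 ≡ 155^2 = 24025 ≡ 210
281^8 ≡ 210^2 = 44100 ≡ 367
281^16 ≡ 367^2 = 134689 ≡ 26
281^32 ≡ 26^2 = 676 ≡ 243
281^64 ≡ 243^2 = 59049 ≡ 161
124 = 64 + 32 + 16 + 8 + 4, so 281^124 ≡ 161·243·26·367·210 ≡ 109 (mod 433)
R · y^e mod p:
36^2 = 1296 ≡ 430
36^4 ≡ 430^2 = 184900 ≡ 9
36^8 ≡ 9^2 = 81
36^16 ≡ 81^2 = 6561 ≡ 66
36^32 ≡ 66^2 = 4356 ≡ 26
36^64 ≡ 26^2 = 676 ≡ 243
36^128 ≡ 243^2 = 59049 ≡ 161
164 = 128 + 32 + 4, so 36^164 ≡ 161·26·9 ≡ 3 (mod 433)
325·3 = 975 ≡ 109 (mod 433)
109 ≡ 109 (mod 433); signature holds.

verifies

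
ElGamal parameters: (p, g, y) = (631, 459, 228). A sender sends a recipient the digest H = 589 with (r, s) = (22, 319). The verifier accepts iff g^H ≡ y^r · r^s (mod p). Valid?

yes

Left side g^H mod p:
Squares mod 631: 459^1≡459, 459^2≡558, 459^4≡281, 459^8≡86, 459^16≡455, 459^32≡57, 459^64≡94, 459^128≡2, 459^256≡4, 459^512≡16
589 = 512 + 64 + 8 + 4 + 1, so 459^589 ≡ 16·94·86·281·459 ≡ 350 (mod 631)
Right side y^r · r^s mod p:
Squares mod 631: 228^1≡228, 228^2≡242, 228^4≡512, 228^8≡279, 228^16≡228
22 = 16 + 4 + 2, so 228^22 ≡ 228·512·242 ≡ 242 (mod 631)
Squares mod 631: 22^1≡22, 22^2≡484, 22^4≡155, 22^8≡47, 22^16≡316, 22^32≡158, 22^64≡355, 22^128≡456, 22^256≡337
319 = 256 + 32 + 16 + 8 + 4 + 2 + 1, so 22^319 ≡ 337·158·316·47·155·484·22 ≡ 476 (mod 631)
242·476 = 115192 ≡ 350 (mod 631)
350 ≡ 350 (mod 631), so the signature is genuine.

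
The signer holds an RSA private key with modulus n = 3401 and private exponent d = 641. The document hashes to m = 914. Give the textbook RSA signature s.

3036

m^2 ≡ 914^2 = 835396 ≡ 2151
m^4 ≡ 2151^2 = 4626801 ≡ 1441
m^8 ≡ 1441^2 = 2076481 ≡ 1871
m^16 ≡ 1871^2 = 3500641 ≡ 1012
m^32 ≡ 1012^2 = 1024144 ≡ 443
m^64 ≡ 443^2 = 196249 ≡ 2392
m^128 ≡ 2392^2 = 5721664 ≡ 1182
m^256 ≡ 1182^2 = 1397124 ≡ 2714
m^512 ≡ 2714^2 = 7365796 ≡ 2631
641 = 512 + 128 + 1, so m^641 ≡ 2631·1182·914 ≡ 3036 (mod 3401)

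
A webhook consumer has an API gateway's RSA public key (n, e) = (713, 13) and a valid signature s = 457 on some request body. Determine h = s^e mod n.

635

s^2 ≡ 457^2 = 208849 ≡ 653
s^4 ≡ 653^2 = 426409 ≡ 35
s^8 ≡ 35^2 = 1225 ≡ 512
13 = 8 + 4 + 1, so s^13 ≡ 512·35·457 ≡ 635 (mod 713)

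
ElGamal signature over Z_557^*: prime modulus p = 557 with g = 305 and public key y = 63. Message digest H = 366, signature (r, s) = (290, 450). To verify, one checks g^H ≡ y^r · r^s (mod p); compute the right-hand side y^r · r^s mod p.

63^290 mod 557 = 290
290^450 mod 557 = 484
y^r · r^s ≡ 290·484 = 140360 ≡ 553 (mod 557)

553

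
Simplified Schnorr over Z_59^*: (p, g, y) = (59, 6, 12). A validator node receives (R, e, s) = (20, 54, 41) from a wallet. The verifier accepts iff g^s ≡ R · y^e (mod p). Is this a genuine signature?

g^s mod p:
Squares mod 59: 6^1≡6, 6^2≡36, 6^4≡57, 6^8≡4, 6^16≡16, 6^32≡20
41 = 32 + 8 + 1, so 6^41 ≡ 20·4·6 ≡ 8 (mod 59)
R · y^e mod p:
Squares mod 59: 12^1≡12, 12^2≡26, 12^4≡27, 12^8≡21, 12^16≡28, 12^32≡17
54 = 32 + 16 + 4 + 2, so 12^54 ≡ 17·28·27·26 ≡ 35 (mod 59)
20·35 = 700 ≡ 51 (mod 59)
8 ≠ 51; the check fails.

forged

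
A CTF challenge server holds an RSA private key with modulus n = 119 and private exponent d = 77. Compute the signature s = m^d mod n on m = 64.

64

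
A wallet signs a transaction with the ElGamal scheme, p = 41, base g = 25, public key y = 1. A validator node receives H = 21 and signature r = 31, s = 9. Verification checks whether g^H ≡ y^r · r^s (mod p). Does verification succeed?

fails

Left side g^H mod p:
25^2 = 625 ≡ 10
25^4 ≡ 10^2 = 100 ≡ 18
25^8 ≡ 18^2 = 324 ≡ 37
25^16 ≡ 37^2 = 1369 ≡ 16
21 = 16 + 4 + 1, so 25^21 ≡ 16·18·25 ≡ 25 (mod 41)
Right side y^r · r^s mod p:
1^2 = 1
1^4 ≡ 1^2 = 1
1^8 ≡ 1^2 = 1
1^16 ≡ 1^2 = 1
31 = 16 + 8 + 4 + 2 + 1, so 1^31 ≡ 1·1·1·1·1 ≡ 1 (mod 41)
31^2 = 961 ≡ 18
31^4 ≡ 18^2 = 324 ≡ 37
31^8 ≡ 37^2 = 1369 ≡ 16
9 = 8 + 1, so 31^9 ≡ 16·31 ≡ 4 (mod 41)
1·4 = 4 ≡ 4 (mod 41)
25 ≠ 4, so verification fails.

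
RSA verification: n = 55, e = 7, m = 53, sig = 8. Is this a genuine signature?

sig^2 ≡ 8^2 = 64 ≡ 9
sig^4 ≡ 9^2 = 81 ≡ 26
7 = 4 + 2 + 1, so sig^7 ≡ 26·9·8 ≡ 2 (mod 55)
sig^7 mod 55 = 2, but m = 53.

forged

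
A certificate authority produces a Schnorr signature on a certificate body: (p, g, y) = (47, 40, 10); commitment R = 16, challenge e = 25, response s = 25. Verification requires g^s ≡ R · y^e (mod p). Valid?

yes

g^s mod p:
40^2 = 1600 ≡ 2
40^4 ≡ 2^2 = 4
40^8 ≡ 4^2 = 16
40^16 ≡ 16^2 = 256 ≡ 21
25 = 16 + 8 + 1, so 40^25 ≡ 21·16·40 ≡ 45 (mod 47)
R · y^e mod p:
10^2 = 100 ≡ 6
10^4 ≡ 6^2 = 36
10^8 ≡ 36^2 = 1296 ≡ 27
10^16 ≡ 27^2 = 729 ≡ 24
25 = 16 + 8 + 1, so 10^25 ≡ 24·27·10 ≡ 41 (mod 47)
16·41 = 656 ≡ 45 (mod 47)
45 ≡ 45 (mod 47); signature holds.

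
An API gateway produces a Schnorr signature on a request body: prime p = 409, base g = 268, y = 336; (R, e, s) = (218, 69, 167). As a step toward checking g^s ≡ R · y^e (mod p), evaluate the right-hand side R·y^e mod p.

362

Squares mod 409: 336^1≡336, 336^2≡12, 336^4≡144, 336^8≡286, 336^16≡405, 336^32≡16, 336^64≡256
69 = 64 + 4 + 1, so 336^69 ≡ 256·144·336 ≡ 148 (mod 409)
R · y^e ≡ 218·148 = 32264 ≡ 362 (mod 409)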